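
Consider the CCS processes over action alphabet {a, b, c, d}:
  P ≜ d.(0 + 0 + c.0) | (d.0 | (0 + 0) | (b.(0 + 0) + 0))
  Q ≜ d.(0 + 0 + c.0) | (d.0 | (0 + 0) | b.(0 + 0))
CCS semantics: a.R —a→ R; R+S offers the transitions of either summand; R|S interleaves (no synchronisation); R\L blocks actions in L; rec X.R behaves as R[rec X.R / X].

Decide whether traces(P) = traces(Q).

traces(P) = traces(Q)

LTS(P): 12 reachable states
  u0 = d.(0 + 0 + c.0) | (d.0 | (0 + 0) | (b.(0 + 0) + 0)) ⊢ =b=> u1, =d=> u2, =d=> u3
  u1 = d.(0 + 0 + c.0) | (d.0 | (0 + 0) | (0 + 0)) ⊢ =d=> u4, =d=> u5
  u2 = (0 + 0 + c.0) | (d.0 | (0 + 0) | (b.(0 + 0) + 0)) ⊢ =b=> u4, =c=> u6, =d=> u7
  u3 = d.(0 + 0 + c.0) | (0 | (0 + 0) | (b.(0 + 0) + 0)) ⊢ =b=> u5, =d=> u7
  u4 = (0 + 0 + c.0) | (d.0 | (0 + 0) | (0 + 0)) ⊢ =c=> u8, =d=> u9
  u5 = d.(0 + 0 + c.0) | (0 | (0 + 0) | (0 + 0)) ⊢ =d=> u9
  u6 = 0 | (d.0 | (0 + 0) | (b.(0 + 0) + 0)) ⊢ =b=> u8, =d=> u10
  u7 = (0 + 0 + c.0) | (0 | (0 + 0) | (b.(0 + 0) + 0)) ⊢ =b=> u9, =c=> u10
  u8 = 0 | (d.0 | (0 + 0) | (0 + 0)) ⊢ =d=> u11
  u9 = (0 + 0 + c.0) | (0 | (0 + 0) | (0 + 0)) ⊢ =c=> u11
  u10 = 0 | (0 | (0 + 0) | (b.(0 + 0) + 0)) ⊢ =b=> u11
  u11 = 0 | (0 | (0 + 0) | (0 + 0)) ⊢ deadlocked
LTS(Q): 12 reachable states
  v0 = d.(0 + 0 + c.0) | (d.0 | (0 + 0) | b.(0 + 0)) ⊢ =b=> v1, =d=> v2, =d=> v3
  v1 = d.(0 + 0 + c.0) | (d.0 | (0 + 0) | (0 + 0)) ⊢ =d=> v4, =d=> v5
  v2 = (0 + 0 + c.0) | (d.0 | (0 + 0) | b.(0 + 0)) ⊢ =b=> v4, =c=> v6, =d=> v7
  v3 = d.(0 + 0 + c.0) | (0 | (0 + 0) | b.(0 + 0)) ⊢ =b=> v5, =d=> v7
  v4 = (0 + 0 + c.0) | (d.0 | (0 + 0) | (0 + 0)) ⊢ =c=> v8, =d=> v9
  v5 = d.(0 + 0 + c.0) | (0 | (0 + 0) | (0 + 0)) ⊢ =d=> v9
  v6 = 0 | (d.0 | (0 + 0) | b.(0 + 0)) ⊢ =b=> v8, =d=> v10
  v7 = (0 + 0 + c.0) | (0 | (0 + 0) | b.(0 + 0)) ⊢ =b=> v9, =c=> v10
  v8 = 0 | (d.0 | (0 + 0) | (0 + 0)) ⊢ =d=> v11
  v9 = (0 + 0 + c.0) | (0 | (0 + 0) | (0 + 0)) ⊢ =c=> v11
  v10 = 0 | (0 | (0 + 0) | b.(0 + 0)) ⊢ =b=> v11
  v11 = 0 | (0 | (0 + 0) | (0 + 0)) ⊢ deadlocked
Coarsest stable partition (strong bisimilarity classes):
  B0 = {u0, v0}
  B1 = {u1, v1}
  B2 = {u5, v5}
  B3 = {u9, v9}
  B4 = {u11, v11}
  B5 = {u4, v4}
  B6 = {u8, v8}
  B7 = {u2, v2}
  B8 = {u6, v6}
  B9 = {u10, v10}
  B10 = {u7, v7}
  B11 = {u3, v3}
u0 ∈ B0, v0 ∈ B0 → same block
Bisimilar ⇒ trace-equivalent.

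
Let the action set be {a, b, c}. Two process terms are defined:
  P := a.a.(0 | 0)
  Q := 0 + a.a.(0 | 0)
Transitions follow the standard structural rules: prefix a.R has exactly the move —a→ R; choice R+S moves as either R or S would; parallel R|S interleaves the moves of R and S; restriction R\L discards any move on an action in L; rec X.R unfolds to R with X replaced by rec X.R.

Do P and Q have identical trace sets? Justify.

Reachable graph of P (3 states):
  m0 = a.a.(0 | 0) | --a--▸ m1
  m1 = a.(0 | 0) | --a--▸ m2
  m2 = 0 | 0 | ·
Reachable graph of Q (3 states):
  n0 = 0 + a.a.(0 | 0) | --a--▸ n1
  n1 = a.(0 | 0) | --a--▸ n2
  n2 = 0 | 0 | ·
Partition-refinement fixed point:
  B0 = {m0, n0}
  B1 = {m1, n1}
  B2 = {m2, n2}
m0 ∈ B0, n0 ∈ B0 → same block
Bisimilar ⇒ trace-equivalent.

YES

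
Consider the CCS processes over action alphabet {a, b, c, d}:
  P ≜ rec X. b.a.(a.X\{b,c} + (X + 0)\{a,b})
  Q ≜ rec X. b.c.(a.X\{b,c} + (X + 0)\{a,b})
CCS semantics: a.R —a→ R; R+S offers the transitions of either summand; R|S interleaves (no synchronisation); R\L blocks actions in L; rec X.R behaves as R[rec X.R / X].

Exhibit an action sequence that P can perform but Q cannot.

Reachable graph of P (4 states):
  u0 = rec X. b.a.(a.X\{b,c} + (X + 0)\{a,b}) | —b→ u1
  u1 = a.(a.(rec X. b.a.(a.X\{b,c} + (X + 0)\{a,b}))\{b,c} + ((rec X. b.a.(a.X\{b,c} + (X + 0)\{a,b})) + 0)\{a,b}) | —a→ u2
  u2 = a.(rec X. b.a.(a.X\{b,c} + (X + 0)\{a,b}))\{b,c} + ((rec X. b.a.(a.X\{b,c} + (X + 0)\{a,b})) + 0)\{a,b} | —a→ u3
  u3 = (rec X. b.a.(a.X\{b,c} + (X + 0)\{a,b}))\{b,c} | deadlocked
Reachable graph of Q (4 states):
  v0 = rec X. b.c.(a.X\{b,c} + (X + 0)\{a,b}) | —b→ v1
  v1 = c.(a.(rec X. b.c.(a.X\{b,c} + (X + 0)\{a,b}))\{b,c} + ((rec X. b.c.(a.X\{b,c} + (X + 0)\{a,b})) + 0)\{a,b}) | —c→ v2
  v2 = a.(rec X. b.c.(a.X\{b,c} + (X + 0)\{a,b}))\{b,c} + ((rec X. b.c.(a.X\{b,c} + (X + 0)\{a,b})) + 0)\{a,b} | —a→ v3
  v3 = (rec X. b.c.(a.X\{b,c} + (X + 0)\{a,b}))\{b,c} | deadlocked
Run σ = ⟨ba⟩ on P: start {u0}
  [1] b ⇒ {u1}
  [2] a ⇒ {u2}
  ✓ P
Run σ = ⟨ba⟩ on Q: start {v0}
  [1] b ⇒ {v1}
  [2] a ⇒ ∅ (Q stuck)

ba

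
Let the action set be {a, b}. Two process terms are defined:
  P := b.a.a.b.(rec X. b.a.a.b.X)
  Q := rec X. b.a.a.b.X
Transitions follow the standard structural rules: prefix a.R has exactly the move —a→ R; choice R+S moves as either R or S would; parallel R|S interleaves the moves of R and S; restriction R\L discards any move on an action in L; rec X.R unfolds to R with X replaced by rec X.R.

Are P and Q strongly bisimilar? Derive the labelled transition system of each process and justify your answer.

LTS(P): 5 reachable states
  m0 = b.a.a.b.(rec X. b.a.a.b.X) → ··b··> m1
  m1 = a.a.b.(rec X. b.a.a.b.X) → ··a··> m2
  m2 = a.b.(rec X. b.a.a.b.X) → ··a··> m3
  m3 = b.(rec X. b.a.a.b.X) → ··b··> m4
  m4 = rec X. b.a.a.b.X → ··b··> m1
LTS(Q): 4 reachable states
  n0 = rec X. b.a.a.b.X → ··b··> n1
  n1 = a.a.b.(rec X. b.a.a.b.X) → ··a··> n2
  n2 = a.b.(rec X. b.a.a.b.X) → ··a··> n3
  n3 = b.(rec X. b.a.a.b.X) → ··b··> n0
Bisimilarity quotient blocks:
  B0 = {m0, m4, n0}
  B1 = {m1, n1}
  B2 = {m2, n2}
  B3 = {m3, n3}
m0 ∈ B0, n0 ∈ B0 → same block

YES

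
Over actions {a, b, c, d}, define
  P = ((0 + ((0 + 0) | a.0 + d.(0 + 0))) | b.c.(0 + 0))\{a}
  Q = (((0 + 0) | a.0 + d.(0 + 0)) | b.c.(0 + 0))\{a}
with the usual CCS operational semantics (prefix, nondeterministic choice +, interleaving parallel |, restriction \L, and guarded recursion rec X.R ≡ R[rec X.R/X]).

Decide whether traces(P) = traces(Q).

P's transition system — 6 states:
  p0 = ((0 + ((0 + 0) | a.0 + d.(0 + 0))) | b.c.(0 + 0))\{a} has moves ··b··> p1, ··d··> p2
  p1 = ((0 + ((0 + 0) | a.0 + d.(0 + 0))) | c.(0 + 0))\{a} has moves ··c··> p3, ··d··> p4
  p2 = ((0 + 0) | b.c.(0 + 0))\{a} has moves ··b··> p4
  p3 = ((0 + ((0 + 0) | a.0 + d.(0 + 0))) | (0 + 0))\{a} has moves ··d··> p5
  p4 = ((0 + 0) | c.(0 + 0))\{a} has moves ··c··> p5
  p5 = ((0 + 0) | (0 + 0))\{a} has moves ∅
Q's transition system — 6 states:
  q0 = (((0 + 0) | a.0 + d.(0 + 0)) | b.c.(0 + 0))\{a} has moves ··b··> q1, ··d··> q2
  q1 = (((0 + 0) | a.0 + d.(0 + 0)) | c.(0 + 0))\{a} has moves ··c··> q3, ··d··> q4
  q2 = ((0 + 0) | b.c.(0 + 0))\{a} has moves ··b··> q4
  q3 = (((0 + 0) | a.0 + d.(0 + 0)) | (0 + 0))\{a} has moves ··d··> q5
  q4 = ((0 + 0) | c.(0 + 0))\{a} has moves ··c··> q5
  q5 = ((0 + 0) | (0 + 0))\{a} has moves ∅
Partition-refinement fixed point:
  B0 = {p0, q0}
  B1 = {p2, q2}
  B2 = {p4, q4}
  B3 = {p5, q5}
  B4 = {p1, q1}
  B5 = {p3, q3}
p0 ∈ B0, q0 ∈ B0 → same block
Bisimilar ⇒ trace-equivalent.

trace-equivalent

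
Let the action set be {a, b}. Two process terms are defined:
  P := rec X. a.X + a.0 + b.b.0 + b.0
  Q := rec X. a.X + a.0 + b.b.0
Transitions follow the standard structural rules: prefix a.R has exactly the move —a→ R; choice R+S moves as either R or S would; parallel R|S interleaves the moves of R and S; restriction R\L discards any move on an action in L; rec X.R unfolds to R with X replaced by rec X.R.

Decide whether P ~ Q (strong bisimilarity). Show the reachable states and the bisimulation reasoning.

LTS(P): 3 reachable states
  m0 = rec X. a.X + a.0 + b.b.0 + b.0 :: -a-> m0, -a-> m1, -b-> m1, -b-> m2
  m1 = 0 :: ·
  m2 = b.0 :: -b-> m1
LTS(Q): 3 reachable states
  n0 = rec X. a.X + a.0 + b.b.0 :: -a-> n0, -a-> n1, -b-> n2
  n1 = 0 :: ·
  n2 = b.0 :: -b-> n1
Bisimilarity quotient blocks:
  B0 = {m0}
  B1 = {m2, n2}
  B2 = {m1, n1}
  B3 = {n0}
m0 ∈ B0, n0 ∈ B3 → different blocks

NO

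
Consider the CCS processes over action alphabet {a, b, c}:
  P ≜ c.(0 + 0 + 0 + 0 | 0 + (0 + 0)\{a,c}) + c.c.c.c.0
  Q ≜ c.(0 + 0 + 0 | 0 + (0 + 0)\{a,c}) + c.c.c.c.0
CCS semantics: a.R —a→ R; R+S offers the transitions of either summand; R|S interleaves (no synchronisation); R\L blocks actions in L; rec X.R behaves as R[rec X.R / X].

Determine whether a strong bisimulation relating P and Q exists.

YES

P's transition system — 6 states:
  m0 = c.(0 + 0 + 0 + 0 | 0 + (0 + 0)\{a,c}) + c.c.c.c.0 has moves —c→ m1, —c→ m2
  m1 = 0 + 0 + 0 + 0 | 0 + (0 + 0)\{a,c} has moves deadlocked
  m2 = c.c.c.0 has moves —c→ m3
  m3 = c.c.0 has moves —c→ m4
  m4 = c.0 has moves —c→ m5
  m5 = 0 has moves deadlocked
Q's transition system — 6 states:
  n0 = c.(0 + 0 + 0 | 0 + (0 + 0)\{a,c}) + c.c.c.c.0 has moves —c→ n1, —c→ n2
  n1 = 0 + 0 + 0 | 0 + (0 + 0)\{a,c} has moves deadlocked
  n2 = c.c.c.0 has moves —c→ n3
  n3 = c.c.0 has moves —c→ n4
  n4 = c.0 has moves —c→ n5
  n5 = 0 has moves deadlocked
Coarsest stable partition (strong bisimilarity classes):
  B0 = {m0, n0}
  B1 = {m1, m5, n1, n5}
  B2 = {m2, n2}
  B3 = {m3, n3}
  B4 = {m4, n4}
m0 ∈ B0, n0 ∈ B0 → same block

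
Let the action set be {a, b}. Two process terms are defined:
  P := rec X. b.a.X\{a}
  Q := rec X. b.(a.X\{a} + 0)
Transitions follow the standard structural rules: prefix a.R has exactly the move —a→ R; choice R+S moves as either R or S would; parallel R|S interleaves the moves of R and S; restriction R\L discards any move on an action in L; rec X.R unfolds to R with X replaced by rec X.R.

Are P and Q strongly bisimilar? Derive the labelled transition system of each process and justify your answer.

bisimilar

P's transition system — 4 states:
  s0 = rec X. b.a.X\{a} ⊢ ··b··> s1
  s1 = a.(rec X. b.a.X\{a})\{a} ⊢ ··a··> s2
  s2 = (rec X. b.a.X\{a})\{a} ⊢ ··b··> s3
  s3 = (a.(rec X. b.a.X\{a})\{a})\{a} ⊢ ·
Q's transition system — 4 states:
  t0 = rec X. b.(a.X\{a} + 0) ⊢ ··b··> t1
  t1 = a.(rec X. b.(a.X\{a} + 0))\{a} + 0 ⊢ ··a··> t2
  t2 = (rec X. b.(a.X\{a} + 0))\{a} ⊢ ··b··> t3
  t3 = (a.(rec X. b.(a.X\{a} + 0))\{a} + 0)\{a} ⊢ ·
Bisimilarity quotient blocks:
  B0 = {s0, t0}
  B1 = {s1, t1}
  B2 = {s2, t2}
  B3 = {s3, t3}
s0 ∈ B0, t0 ∈ B0 → same block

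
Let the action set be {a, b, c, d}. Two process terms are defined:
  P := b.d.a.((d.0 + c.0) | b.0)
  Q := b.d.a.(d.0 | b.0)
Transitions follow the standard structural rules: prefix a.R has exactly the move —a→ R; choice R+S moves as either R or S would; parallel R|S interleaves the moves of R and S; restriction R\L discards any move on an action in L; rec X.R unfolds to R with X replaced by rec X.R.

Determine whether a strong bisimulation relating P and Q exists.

LTS(P): 7 reachable states
  u0 = b.d.a.((d.0 + c.0) | b.0) | ··b··> u1
  u1 = d.a.((d.0 + c.0) | b.0) | ··d··> u2
  u2 = a.((d.0 + c.0) | b.0) | ··a··> u3
  u3 = (d.0 + c.0) | b.0 | ··b··> u4, ··c··> u5, ··d··> u5
  u4 = (d.0 + c.0) | 0 | ··c··> u6, ··d··> u6
  u5 = 0 | b.0 | ··b··> u6
  u6 = 0 | 0 | (no moves)
LTS(Q): 7 reachable states
  v0 = b.d.a.(d.0 | b.0) | ··b··> v1
  v1 = d.a.(d.0 | b.0) | ··d··> v2
  v2 = a.(d.0 | b.0) | ··a··> v3
  v3 = d.0 | b.0 | ··b··> v4, ··d··> v5
  v4 = d.0 | 0 | ··d··> v6
  v5 = 0 | b.0 | ··b··> v6
  v6 = 0 | 0 | (no moves)
Partition-refinement fixed point:
  B0 = {u0}
  B1 = {u1}
  B2 = {u2}
  B3 = {u3}
  B4 = {u5, v5}
  B5 = {u6, v6}
  B6 = {u4}
  B7 = {v0}
  B8 = {v1}
  B9 = {v2}
  B10 = {v3}
  B11 = {v4}
u0 ∈ B0, v0 ∈ B7 → different blocks

NO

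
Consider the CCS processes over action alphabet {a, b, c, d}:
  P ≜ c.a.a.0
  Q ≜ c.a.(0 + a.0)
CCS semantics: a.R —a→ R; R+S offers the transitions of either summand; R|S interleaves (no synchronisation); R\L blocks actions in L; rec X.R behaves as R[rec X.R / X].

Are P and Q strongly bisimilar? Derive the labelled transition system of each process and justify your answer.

LTS(P): 4 reachable states
  m0 = c.a.a.0 ⊢ =c=> m1
  m1 = a.a.0 ⊢ =a=> m2
  m2 = a.0 ⊢ =a=> m3
  m3 = 0 ⊢ ·
LTS(Q): 4 reachable states
  n0 = c.a.(0 + a.0) ⊢ =c=> n1
  n1 = a.(0 + a.0) ⊢ =a=> n2
  n2 = 0 + a.0 ⊢ =a=> n3
  n3 = 0 ⊢ ·
Bisimilarity quotient blocks:
  B0 = {m0, n0}
  B1 = {m1, n1}
  B2 = {m2, n2}
  B3 = {m3, n3}
m0 ∈ B0, n0 ∈ B0 → same block

YES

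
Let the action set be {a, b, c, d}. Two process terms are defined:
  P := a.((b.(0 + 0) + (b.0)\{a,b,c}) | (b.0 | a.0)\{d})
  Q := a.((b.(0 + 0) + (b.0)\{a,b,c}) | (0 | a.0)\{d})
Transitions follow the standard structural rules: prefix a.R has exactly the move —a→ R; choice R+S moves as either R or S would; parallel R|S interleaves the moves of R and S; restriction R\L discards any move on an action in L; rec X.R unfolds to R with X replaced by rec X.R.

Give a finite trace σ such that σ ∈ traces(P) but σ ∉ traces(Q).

Reachable graph of P (9 states):
  p0 = a.((b.(0 + 0) + (b.0)\{a,b,c}) | (b.0 | a.0)\{d}) → =a=> p1
  p1 = (b.(0 + 0) + (b.0)\{a,b,c}) | (b.0 | a.0)\{d} → =a=> p2, =b=> p3, =b=> p4
  p2 = (b.(0 + 0) + (b.0)\{a,b,c}) | (b.0 | 0)\{d} → =b=> p5, =b=> p6
  p3 = (0 + 0) | (b.0 | a.0)\{d} → =a=> p5, =b=> p7
  p4 = (b.(0 + 0) + (b.0)\{a,b,c}) | (0 | a.0)\{d} → =a=> p6, =b=> p7
  p5 = (0 + 0) | (b.0 | 0)\{d} → =b=> p8
  p6 = (b.(0 + 0) + (b.0)\{a,b,c}) | (0 | 0)\{d} → =b=> p8
  p7 = (0 + 0) | (0 | a.0)\{d} → =a=> p8
  p8 = (0 + 0) | (0 | 0)\{d} → ∅
Reachable graph of Q (5 states):
  q0 = a.((b.(0 + 0) + (b.0)\{a,b,c}) | (0 | a.0)\{d}) → =a=> q1
  q1 = (b.(0 + 0) + (b.0)\{a,b,c}) | (0 | a.0)\{d} → =a=> q2, =b=> q3
  q2 = (b.(0 + 0) + (b.0)\{a,b,c}) | (0 | 0)\{d} → =b=> q4
  q3 = (0 + 0) | (0 | a.0)\{d} → =a=> q4
  q4 = (0 + 0) | (0 | 0)\{d} → ∅
Trace ⟨abb⟩ through P, begin at {p0}:
  [1] a ⇒ {p1}
  [2] b ⇒ {p3, p4}
  [3] b ⇒ {p7}
  ✓ P
Trace ⟨abb⟩ through Q, begin at {q0}:
  [1] a ⇒ {q1}
  [2] b ⇒ {q3}
  [3] b ⇒ ∅ (Q stuck)

abb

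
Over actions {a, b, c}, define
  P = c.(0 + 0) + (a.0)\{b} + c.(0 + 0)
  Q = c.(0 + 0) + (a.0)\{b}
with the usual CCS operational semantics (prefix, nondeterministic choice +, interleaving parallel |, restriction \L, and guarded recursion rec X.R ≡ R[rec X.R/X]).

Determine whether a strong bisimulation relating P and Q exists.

bisimilar

P's transition system — 3 states:
  u0 = c.(0 + 0) + (a.0)\{b} + c.(0 + 0) | =a=> u1, =c=> u2
  u1 = 0\{b} | (no moves)
  u2 = 0 + 0 | (no moves)
Q's transition system — 3 states:
  v0 = c.(0 + 0) + (a.0)\{b} | =a=> v1, =c=> v2
  v1 = 0\{b} | (no moves)
  v2 = 0 + 0 | (no moves)
Bisimilarity quotient blocks:
  B0 = {u0, v0}
  B1 = {u1, u2, v1, v2}
u0 ∈ B0, v0 ∈ B0 → same block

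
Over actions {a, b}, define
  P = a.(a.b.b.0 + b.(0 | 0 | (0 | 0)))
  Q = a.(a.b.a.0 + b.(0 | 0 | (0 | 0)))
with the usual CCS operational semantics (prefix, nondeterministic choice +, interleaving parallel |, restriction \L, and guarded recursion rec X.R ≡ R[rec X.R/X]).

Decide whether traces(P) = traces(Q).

traces(P) ≠ traces(Q) — witness ⟨aabb⟩

P's transition system — 6 states:
  u0 = a.(a.b.b.0 + b.(0 | 0 | (0 | 0))) :: —a→ u1
  u1 = a.b.b.0 + b.(0 | 0 | (0 | 0)) :: —a→ u2, —b→ u3
  u2 = b.b.0 :: —b→ u4
  u3 = 0 | 0 | (0 | 0) :: stopped
  u4 = b.0 :: —b→ u5
  u5 = 0 :: stopped
Q's transition system — 6 states:
  v0 = a.(a.b.a.0 + b.(0 | 0 | (0 | 0))) :: —a→ v1
  v1 = a.b.a.0 + b.(0 | 0 | (0 | 0)) :: —a→ v2, —b→ v3
  v2 = b.a.0 :: —b→ v4
  v3 = 0 | 0 | (0 | 0) :: stopped
  v4 = a.0 :: —a→ v5
  v5 = 0 :: stopped
Trace ⟨aabb⟩ through P, begin at {u0}:
  [1] a ⇒ {u1}
  [2] a ⇒ {u2}
  [3] b ⇒ {u4}
  [4] b ⇒ {u5}
  ✓ P
Trace ⟨aabb⟩ through Q, begin at {v0}:
  [1] a ⇒ {v1}
  [2] a ⇒ {v2}
  [3] b ⇒ {v4}
  [4] b ⇒ no successor for Q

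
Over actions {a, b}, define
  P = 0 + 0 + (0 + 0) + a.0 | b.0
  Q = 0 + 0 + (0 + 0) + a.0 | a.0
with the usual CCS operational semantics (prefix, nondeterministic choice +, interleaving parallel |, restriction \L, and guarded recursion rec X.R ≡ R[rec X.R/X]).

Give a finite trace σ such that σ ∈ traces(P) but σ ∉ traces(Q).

b

P's transition system — 4 states:
  s0 = 0 + 0 + (0 + 0) + a.0 | b.0 has moves =a=> s1, =b=> s2
  s1 = 0 | b.0 has moves =b=> s3
  s2 = a.0 | 0 has moves =a=> s3
  s3 = 0 | 0 has moves ∅
Q's transition system — 4 states:
  t0 = 0 + 0 + (0 + 0) + a.0 | a.0 has moves =a=> t1, =a=> t2
  t1 = 0 | a.0 has moves =a=> t3
  t2 = a.0 | 0 has moves =a=> t3
  t3 = 0 | 0 has moves ∅
Executing b from P (initial set {s0}):
  [1] b ⇒ {s2}
  P completes σ.
Executing b from Q (initial set {t0}):
  [1] b ⇒ no successor for Q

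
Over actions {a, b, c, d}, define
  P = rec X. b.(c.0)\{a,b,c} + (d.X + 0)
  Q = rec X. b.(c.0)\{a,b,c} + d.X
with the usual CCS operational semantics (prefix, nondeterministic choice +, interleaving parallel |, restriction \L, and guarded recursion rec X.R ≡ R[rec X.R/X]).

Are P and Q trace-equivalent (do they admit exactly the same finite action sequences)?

YES

Reachable graph of P (2 states):
  u0 = rec X. b.(c.0)\{a,b,c} + (d.X + 0) → —b→ u1, —d→ u0
  u1 = (c.0)\{a,b,c} → ∅
Reachable graph of Q (2 states):
  v0 = rec X. b.(c.0)\{a,b,c} + d.X → —b→ v1, —d→ v0
  v1 = (c.0)\{a,b,c} → ∅
Partition-refinement fixed point:
  B0 = {u0, v0}
  B1 = {u1, v1}
u0 ∈ B0, v0 ∈ B0 → same block
Bisimilar ⇒ trace-equivalent.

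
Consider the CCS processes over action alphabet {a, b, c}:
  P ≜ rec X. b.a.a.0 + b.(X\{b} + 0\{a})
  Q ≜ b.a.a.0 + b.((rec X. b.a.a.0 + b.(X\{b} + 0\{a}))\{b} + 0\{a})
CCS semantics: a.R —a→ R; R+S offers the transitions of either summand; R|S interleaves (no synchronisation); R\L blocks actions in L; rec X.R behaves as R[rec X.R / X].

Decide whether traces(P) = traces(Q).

Reachable graph of P (5 states):
  p0 = rec X. b.a.a.0 + b.(X\{b} + 0\{a}) | ··b··> p1, ··b··> p2
  p1 = (rec X. b.a.a.0 + b.(X\{b} + 0\{a}))\{b} + 0\{a} | (no moves)
  p2 = a.a.0 | ··a··> p3
  p3 = a.0 | ··a··> p4
  p4 = 0 | (no moves)
Reachable graph of Q (5 states):
  q0 = b.a.a.0 + b.((rec X. b.a.a.0 + b.(X\{b} + 0\{a}))\{b} + 0\{a}) | ··b··> q1, ··b··> q2
  q1 = (rec X. b.a.a.0 + b.(X\{b} + 0\{a}))\{b} + 0\{a} | (no moves)
  q2 = a.a.0 | ··a··> q3
  q3 = a.0 | ··a··> q4
  q4 = 0 | (no moves)
Bisimilarity quotient blocks:
  B0 = {p0, q0}
  B1 = {p1, p4, q1, q4}
  B2 = {p2, q2}
  B3 = {p3, q3}
p0 ∈ B0, q0 ∈ B0 → same block
Bisimilar ⇒ trace-equivalent.

YES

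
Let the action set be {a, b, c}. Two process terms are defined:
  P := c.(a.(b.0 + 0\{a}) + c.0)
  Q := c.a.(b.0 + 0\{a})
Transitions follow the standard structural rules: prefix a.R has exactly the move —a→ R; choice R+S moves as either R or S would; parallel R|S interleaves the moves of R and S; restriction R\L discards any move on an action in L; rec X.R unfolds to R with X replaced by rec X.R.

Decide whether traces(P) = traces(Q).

NO — witness ⟨cc⟩

Reachable graph of P (4 states):
  s0 = c.(a.(b.0 + 0\{a}) + c.0) :: -c-> s1
  s1 = a.(b.0 + 0\{a}) + c.0 :: -a-> s2, -c-> s3
  s2 = b.0 + 0\{a} :: -b-> s3
  s3 = 0 :: ·
Reachable graph of Q (4 states):
  t0 = c.a.(b.0 + 0\{a}) :: -c-> t1
  t1 = a.(b.0 + 0\{a}) :: -a-> t2
  t2 = b.0 + 0\{a} :: -b-> t3
  t3 = 0 :: ·
Run σ = ⟨cc⟩ on P: start {s0}
  after c @ step 1: {s1}
  after c @ step 2: {s3}
  P completes σ.
Run σ = ⟨cc⟩ on Q: start {t0}
  after c @ step 1: {t1}
  after c @ step 2: no successor for Q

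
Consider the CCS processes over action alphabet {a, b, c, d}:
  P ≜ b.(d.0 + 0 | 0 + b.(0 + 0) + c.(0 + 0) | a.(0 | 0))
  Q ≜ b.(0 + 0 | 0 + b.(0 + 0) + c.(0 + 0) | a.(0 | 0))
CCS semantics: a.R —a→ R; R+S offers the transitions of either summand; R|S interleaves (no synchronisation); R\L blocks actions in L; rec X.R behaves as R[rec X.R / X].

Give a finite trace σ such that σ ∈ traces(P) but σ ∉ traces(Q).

bd

LTS(P): 7 reachable states
  u0 = b.(d.0 + 0 | 0 + b.(0 + 0) + c.(0 + 0) | a.(0 | 0)) | -b-> u1
  u1 = d.0 + 0 | 0 + b.(0 + 0) + c.(0 + 0) | a.(0 | 0) | -a-> u2, -b-> u3, -c-> u4, -d-> u5
  u2 = c.(0 + 0) | (0 | 0) | -c-> u6
  u3 = 0 + 0 | deadlocked
  u4 = (0 + 0) | a.(0 | 0) | -a-> u6
  u5 = 0 | deadlocked
  u6 = (0 + 0) | (0 | 0) | deadlocked
LTS(Q): 6 reachable states
  v0 = b.(0 + 0 | 0 + b.(0 + 0) + c.(0 + 0) | a.(0 | 0)) | -b-> v1
  v1 = 0 + 0 | 0 + b.(0 + 0) + c.(0 + 0) | a.(0 | 0) | -a-> v2, -b-> v3, -c-> v4
  v2 = c.(0 + 0) | (0 | 0) | -c-> v5
  v3 = 0 + 0 | deadlocked
  v4 = (0 + 0) | a.(0 | 0) | -a-> v5
  v5 = (0 + 0) | (0 | 0) | deadlocked
Run σ = ⟨bd⟩ on P: start {u0}
  [1] b ⇒ {u1}
  [2] d ⇒ {u5}
  — P admits the full trace.
Run σ = ⟨bd⟩ on Q: start {v0}
  [1] b ⇒ {v1}
  [2] d ⇒ ∅  — Q cannot continue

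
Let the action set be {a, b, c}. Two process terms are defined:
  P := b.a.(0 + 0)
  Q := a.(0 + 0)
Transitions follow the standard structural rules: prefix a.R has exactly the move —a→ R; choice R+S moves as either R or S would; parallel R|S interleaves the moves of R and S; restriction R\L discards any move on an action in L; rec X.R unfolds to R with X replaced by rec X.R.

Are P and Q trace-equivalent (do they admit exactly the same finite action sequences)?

Reachable graph of P (3 states):
  m0 = b.a.(0 + 0) → -b-> m1
  m1 = a.(0 + 0) → -a-> m2
  m2 = 0 + 0 → ∅
Reachable graph of Q (2 states):
  n0 = a.(0 + 0) → -a-> n1
  n1 = 0 + 0 → ∅
Trace ⟨b⟩ through P, begin at {m0}:
  [1] b ⇒ {m1}
  ✓ P
Trace ⟨b⟩ through Q, begin at {n0}:
  [1] b ⇒ no successor for Q

NO — witness ⟨b⟩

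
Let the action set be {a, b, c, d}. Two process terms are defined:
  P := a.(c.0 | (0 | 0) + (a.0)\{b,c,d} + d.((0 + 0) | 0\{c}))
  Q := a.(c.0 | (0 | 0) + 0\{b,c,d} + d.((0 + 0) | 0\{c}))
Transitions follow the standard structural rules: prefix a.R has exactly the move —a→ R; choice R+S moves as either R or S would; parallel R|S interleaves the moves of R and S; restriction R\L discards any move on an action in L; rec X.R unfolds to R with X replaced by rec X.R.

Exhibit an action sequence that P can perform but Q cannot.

P's transition system — 5 states:
  p0 = a.(c.0 | (0 | 0) + (a.0)\{b,c,d} + d.((0 + 0) | 0\{c})) | =a=> p1
  p1 = c.0 | (0 | 0) + (a.0)\{b,c,d} + d.((0 + 0) | 0\{c}) | =a=> p2, =c=> p3, =d=> p4
  p2 = 0\{b,c,d} | ·
  p3 = 0 | (0 | 0) | ·
  p4 = (0 + 0) | 0\{c} | ·
Q's transition system — 4 states:
  q0 = a.(c.0 | (0 | 0) + 0\{b,c,d} + d.((0 + 0) | 0\{c})) | =a=> q1
  q1 = c.0 | (0 | 0) + 0\{b,c,d} + d.((0 + 0) | 0\{c}) | =c=> q2, =d=> q3
  q2 = 0 | (0 | 0) | ·
  q3 = (0 + 0) | 0\{c} | ·
Executing aa from P (initial set {p0}):
  after a @ step 1: {p1}
  after a @ step 2: {p2}
  P completes σ.
Executing aa from Q (initial set {q0}):
  after a @ step 1: {q1}
  after a @ step 2: ∅ (Q stuck)

aa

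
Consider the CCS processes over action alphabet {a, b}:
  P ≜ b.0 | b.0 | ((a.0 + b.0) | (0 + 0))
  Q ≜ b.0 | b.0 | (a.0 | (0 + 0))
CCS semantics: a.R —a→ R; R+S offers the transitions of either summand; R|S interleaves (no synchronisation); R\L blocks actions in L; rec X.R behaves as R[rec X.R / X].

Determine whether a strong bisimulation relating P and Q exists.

P ≁ Q

P's transition system — 8 states:
  p0 = b.0 | b.0 | ((a.0 + b.0) | (0 + 0)) ⊢ —a→ p1, —b→ p1, —b→ p2, —b→ p3
  p1 = b.0 | b.0 | (0 | (0 + 0)) ⊢ —b→ p4, —b→ p5
  p2 = 0 | b.0 | ((a.0 + b.0) | (0 + 0)) ⊢ —a→ p4, —b→ p4, —b→ p6
  p3 = b.0 | 0 | ((a.0 + b.0) | (0 + 0)) ⊢ —a→ p5, —b→ p5, —b→ p6
  p4 = 0 | b.0 | (0 | (0 + 0)) ⊢ —b→ p7
  p5 = b.0 | 0 | (0 | (0 + 0)) ⊢ —b→ p7
  p6 = 0 | 0 | ((a.0 + b.0) | (0 + 0)) ⊢ —a→ p7, —b→ p7
  p7 = 0 | 0 | (0 | (0 + 0)) ⊢ (no moves)
Q's transition system — 8 states:
  q0 = b.0 | b.0 | (a.0 | (0 + 0)) ⊢ —a→ q1, —b→ q2, —b→ q3
  q1 = b.0 | b.0 | (0 | (0 + 0)) ⊢ —b→ q4, —b→ q5
  q2 = 0 | b.0 | (a.0 | (0 + 0)) ⊢ —a→ q4, —b→ q6
  q3 = b.0 | 0 | (a.0 | (0 + 0)) ⊢ —a→ q5, —b→ q6
  q4 = 0 | b.0 | (0 | (0 + 0)) ⊢ —b→ q7
  q5 = b.0 | 0 | (0 | (0 + 0)) ⊢ —b→ q7
  q6 = 0 | 0 | (a.0 | (0 + 0)) ⊢ —a→ q7
  q7 = 0 | 0 | (0 | (0 + 0)) ⊢ (no moves)
Coarsest stable partition (strong bisimilarity classes):
  B0 = {p0}
  B1 = {p1, q1}
  B2 = {p4, p5, q4, q5}
  B3 = {p7, q7}
  B4 = {p2, p3}
  B5 = {p6}
  B6 = {q0}
  B7 = {q2, q3}
  B8 = {q6}
p0 ∈ B0, q0 ∈ B6 → different blocks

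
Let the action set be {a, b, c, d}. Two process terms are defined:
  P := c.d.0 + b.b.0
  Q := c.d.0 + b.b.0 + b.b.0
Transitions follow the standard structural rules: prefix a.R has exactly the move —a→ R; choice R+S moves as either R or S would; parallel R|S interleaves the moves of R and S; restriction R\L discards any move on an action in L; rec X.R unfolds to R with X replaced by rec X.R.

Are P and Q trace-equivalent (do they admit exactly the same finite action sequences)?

traces(P) = traces(Q)

LTS(P): 4 reachable states
  p0 = c.d.0 + b.b.0 → —b→ p1, —c→ p2
  p1 = b.0 → —b→ p3
  p2 = d.0 → —d→ p3
  p3 = 0 → deadlocked
LTS(Q): 4 reachable states
  q0 = c.d.0 + b.b.0 + b.b.0 → —b→ q1, —c→ q2
  q1 = b.0 → —b→ q3
  q2 = d.0 → —d→ q3
  q3 = 0 → deadlocked
Bisimilarity quotient blocks:
  B0 = {p0, q0}
  B1 = {p1, q1}
  B2 = {p3, q3}
  B3 = {p2, q2}
p0 ∈ B0, q0 ∈ B0 → same block
Bisimilar ⇒ trace-equivalent.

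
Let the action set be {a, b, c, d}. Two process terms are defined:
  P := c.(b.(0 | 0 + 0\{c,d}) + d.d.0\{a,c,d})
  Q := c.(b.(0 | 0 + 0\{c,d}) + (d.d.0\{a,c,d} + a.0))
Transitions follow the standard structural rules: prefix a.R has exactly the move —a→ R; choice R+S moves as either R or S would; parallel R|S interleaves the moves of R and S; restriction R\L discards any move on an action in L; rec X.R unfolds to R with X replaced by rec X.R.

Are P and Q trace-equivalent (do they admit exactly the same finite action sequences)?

traces(P) ≠ traces(Q) — witness ⟨ca⟩

P's transition system — 5 states:
  u0 = c.(b.(0 | 0 + 0\{c,d}) + d.d.0\{a,c,d}) | -c-> u1
  u1 = b.(0 | 0 + 0\{c,d}) + d.d.0\{a,c,d} | -b-> u2, -d-> u3
  u2 = 0 | 0 + 0\{c,d} | ∅
  u3 = d.0\{a,c,d} | -d-> u4
  u4 = 0\{a,c,d} | ∅
Q's transition system — 6 states:
  v0 = c.(b.(0 | 0 + 0\{c,d}) + (d.d.0\{a,c,d} + a.0)) | -c-> v1
  v1 = b.(0 | 0 + 0\{c,d}) + (d.d.0\{a,c,d} + a.0) | -a-> v2, -b-> v3, -d-> v4
  v2 = 0 | ∅
  v3 = 0 | 0 + 0\{c,d} | ∅
  v4 = d.0\{a,c,d} | -d-> v5
  v5 = 0\{a,c,d} | ∅
Executing ca from Q (initial set {v0}):
  step 1 (c): {v1}
  step 2 (a): {v2}
  Q completes σ.
Executing ca from P (initial set {u0}):
  step 1 (c): {u1}
  step 2 (a): ∅  — P cannot continue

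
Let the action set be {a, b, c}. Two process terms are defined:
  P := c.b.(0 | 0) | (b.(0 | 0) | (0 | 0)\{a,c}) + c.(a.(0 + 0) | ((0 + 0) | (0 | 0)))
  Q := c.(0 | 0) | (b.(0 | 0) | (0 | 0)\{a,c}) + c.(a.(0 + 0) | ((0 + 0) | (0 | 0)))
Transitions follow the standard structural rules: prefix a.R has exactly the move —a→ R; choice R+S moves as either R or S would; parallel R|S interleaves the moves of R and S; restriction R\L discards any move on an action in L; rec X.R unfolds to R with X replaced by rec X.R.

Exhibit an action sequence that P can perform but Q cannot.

P's transition system — 8 states:
  u0 = c.b.(0 | 0) | (b.(0 | 0) | (0 | 0)\{a,c}) + c.(a.(0 + 0) | ((0 + 0) | (0 | 0))) has moves -b-> u1, -c-> u2, -c-> u3
  u1 = c.b.(0 | 0) | (0 | 0 | (0 | 0)\{a,c}) has moves -c-> u4
  u2 = a.(0 + 0) | ((0 + 0) | (0 | 0)) has moves -a-> u5
  u3 = b.(0 | 0) | (b.(0 | 0) | (0 | 0)\{a,c}) has moves -b-> u4, -b-> u6
  u4 = b.(0 | 0) | (0 | 0 | (0 | 0)\{a,c}) has moves -b-> u7
  u5 = (0 + 0) | ((0 + 0) | (0 | 0)) has moves ·
  u6 = 0 | 0 | (b.(0 | 0) | (0 | 0)\{a,c}) has moves -b-> u7
  u7 = 0 | 0 | (0 | 0 | (0 | 0)\{a,c}) has moves ·
Q's transition system — 6 states:
  v0 = c.(0 | 0) | (b.(0 | 0) | (0 | 0)\{a,c}) + c.(a.(0 + 0) | ((0 + 0) | (0 | 0))) has moves -b-> v1, -c-> v2, -c-> v3
  v1 = c.(0 | 0) | (0 | 0 | (0 | 0)\{a,c}) has moves -c-> v4
  v2 = 0 | 0 | (b.(0 | 0) | (0 | 0)\{a,c}) has moves -b-> v4
  v3 = a.(0 + 0) | ((0 + 0) | (0 | 0)) has moves -a-> v5
  v4 = 0 | 0 | (0 | 0 | (0 | 0)\{a,c}) has moves ·
  v5 = (0 + 0) | ((0 + 0) | (0 | 0)) has moves ·
Run σ = ⟨bcb⟩ on P: start {u0}
  step 1 (b): {u1}
  step 2 (c): {u4}
  step 3 (b): {u7}
  P completes σ.
Run σ = ⟨bcb⟩ on Q: start {v0}
  step 1 (b): {v1}
  step 2 (c): {v4}
  step 3 (b): no successor for Q

bcb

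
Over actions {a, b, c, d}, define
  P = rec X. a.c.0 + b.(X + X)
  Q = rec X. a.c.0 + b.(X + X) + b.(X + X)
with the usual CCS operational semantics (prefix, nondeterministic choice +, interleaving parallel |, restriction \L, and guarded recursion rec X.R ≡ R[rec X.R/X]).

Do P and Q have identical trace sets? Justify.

P's transition system — 4 states:
  p0 = rec X. a.c.0 + b.(X + X) ⊢ —a→ p1, —b→ p2
  p1 = c.0 ⊢ —c→ p3
  p2 = (rec X. a.c.0 + b.(X + X)) + (rec X. a.c.0 + b.(X + X)) ⊢ —a→ p1, —b→ p2
  p3 = 0 ⊢ ∅
Q's transition system — 4 states:
  q0 = rec X. a.c.0 + b.(X + X) + b.(X + X) ⊢ —a→ q1, —b→ q2
  q1 = c.0 ⊢ —c→ q3
  q2 = (rec X. a.c.0 + b.(X + X) + b.(X + X)) + (rec X. a.c.0 + b.(X + X) + b.(X + X)) ⊢ —a→ q1, —b→ q2
  q3 = 0 ⊢ ∅
Partition-refinement fixed point:
  B0 = {p0, p2, q0, q2}
  B1 = {p1, q1}
  B2 = {p3, q3}
p0 ∈ B0, q0 ∈ B0 → same block
Bisimilar ⇒ trace-equivalent.

YES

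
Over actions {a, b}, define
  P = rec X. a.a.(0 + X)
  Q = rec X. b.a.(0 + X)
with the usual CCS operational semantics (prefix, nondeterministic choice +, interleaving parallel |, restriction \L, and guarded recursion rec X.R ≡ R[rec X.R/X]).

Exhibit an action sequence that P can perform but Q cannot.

a

P's transition system — 3 states:
  m0 = rec X. a.a.(0 + X) | --a--▸ m1
  m1 = a.(0 + (rec X. a.a.(0 + X))) | --a--▸ m2
  m2 = 0 + (rec X. a.a.(0 + X)) | --a--▸ m1
Q's transition system — 3 states:
  n0 = rec X. b.a.(0 + X) | --b--▸ n1
  n1 = a.(0 + (rec X. b.a.(0 + X))) | --a--▸ n2
  n2 = 0 + (rec X. b.a.(0 + X)) | --b--▸ n1
Run σ = ⟨a⟩ on P: start {m0}
  [1] a ⇒ {m1}
  — P admits the full trace.
Run σ = ⟨a⟩ on Q: start {n0}
  [1] a ⇒ ∅ (Q stuck)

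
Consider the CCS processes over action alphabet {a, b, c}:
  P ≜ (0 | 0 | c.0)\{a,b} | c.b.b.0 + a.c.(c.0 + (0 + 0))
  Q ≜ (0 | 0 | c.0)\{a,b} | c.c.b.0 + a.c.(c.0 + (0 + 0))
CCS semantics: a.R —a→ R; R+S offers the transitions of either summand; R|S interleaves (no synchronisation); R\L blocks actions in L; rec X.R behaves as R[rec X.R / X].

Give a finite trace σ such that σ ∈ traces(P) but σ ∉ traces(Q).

LTS(P): 11 reachable states
  s0 = (0 | 0 | c.0)\{a,b} | c.b.b.0 + a.c.(c.0 + (0 + 0)) | ··a··> s1, ··c··> s2, ··c··> s3
  s1 = c.(c.0 + (0 + 0)) | ··c··> s4
  s2 = (0 | 0 | 0)\{a,b} | c.b.b.0 | ··c··> s5
  s3 = (0 | 0 | c.0)\{a,b} | b.b.0 | ··b··> s6, ··c··> s5
  s4 = c.0 + (0 + 0) | ··c··> s7
  s5 = (0 | 0 | 0)\{a,b} | b.b.0 | ··b··> s8
  s6 = (0 | 0 | c.0)\{a,b} | b.0 | ··b··> s9, ··c··> s8
  s7 = 0 | ·
  s8 = (0 | 0 | 0)\{a,b} | b.0 | ··b··> s10
  s9 = (0 | 0 | c.0)\{a,b} | 0 | ··c··> s10
  s10 = (0 | 0 | 0)\{a,b} | 0 | ·
LTS(Q): 11 reachable states
  t0 = (0 | 0 | c.0)\{a,b} | c.c.b.0 + a.c.(c.0 + (0 + 0)) | ··a··> t1, ··c··> t2, ··c··> t3
  t1 = c.(c.0 + (0 + 0)) | ··c··> t4
  t2 = (0 | 0 | 0)\{a,b} | c.c.b.0 | ··c··> t5
  t3 = (0 | 0 | c.0)\{a,b} | c.b.0 | ··c··> t5, ··c··> t6
  t4 = c.0 + (0 + 0) | ··c··> t7
  t5 = (0 | 0 | 0)\{a,b} | c.b.0 | ··c··> t8
  t6 = (0 | 0 | c.0)\{a,b} | b.0 | ··b··> t9, ··c··> t8
  t7 = 0 | ·
  t8 = (0 | 0 | 0)\{a,b} | b.0 | ··b··> t10
  t9 = (0 | 0 | c.0)\{a,b} | 0 | ··c··> t10
  t10 = (0 | 0 | 0)\{a,b} | 0 | ·
Executing cb from P (initial set {s0}):
  after c @ step 1: {s2, s3}
  after b @ step 2: {s6}
  ✓ P
Executing cb from Q (initial set {t0}):
  after c @ step 1: {t2, t3}
  after b @ step 2: no successor for Q

cb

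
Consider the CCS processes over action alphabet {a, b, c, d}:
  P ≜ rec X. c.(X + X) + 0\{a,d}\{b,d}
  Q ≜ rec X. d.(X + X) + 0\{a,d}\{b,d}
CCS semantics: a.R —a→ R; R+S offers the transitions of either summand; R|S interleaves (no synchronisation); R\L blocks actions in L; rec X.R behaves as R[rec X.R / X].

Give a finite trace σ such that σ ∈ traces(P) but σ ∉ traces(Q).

LTS(P): 2 reachable states
  s0 = rec X. c.(X + X) + 0\{a,d}\{b,d} :: ··c··> s1
  s1 = (rec X. c.(X + X) + 0\{a,d}\{b,d}) + (rec X. c.(X + X) + 0\{a,d}\{b,d}) :: ··c··> s1
LTS(Q): 2 reachable states
  t0 = rec X. d.(X + X) + 0\{a,d}\{b,d} :: ··d··> t1
  t1 = (rec X. d.(X + X) + 0\{a,d}\{b,d}) + (rec X. d.(X + X) + 0\{a,d}\{b,d}) :: ··d··> t1
Trace ⟨c⟩ through P, begin at {s0}:
  [1] c ⇒ {s1}
  ✓ P
Trace ⟨c⟩ through Q, begin at {t0}:
  [1] c ⇒ no successor for Q

c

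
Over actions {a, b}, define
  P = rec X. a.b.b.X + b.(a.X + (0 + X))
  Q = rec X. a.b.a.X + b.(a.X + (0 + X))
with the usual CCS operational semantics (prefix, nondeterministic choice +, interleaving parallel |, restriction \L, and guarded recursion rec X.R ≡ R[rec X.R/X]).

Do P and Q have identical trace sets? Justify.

Reachable graph of P (4 states):
  p0 = rec X. a.b.b.X + b.(a.X + (0 + X)) → =a=> p1, =b=> p2
  p1 = b.b.(rec X. a.b.b.X + b.(a.X + (0 + X))) → =b=> p3
  p2 = a.(rec X. a.b.b.X + b.(a.X + (0 + X))) + (0 + (rec X. a.b.b.X + b.(a.X + (0 + X)))) → =a=> p0, =a=> p1, =b=> p2
  p3 = b.(rec X. a.b.b.X + b.(a.X + (0 + X))) → =b=> p0
Reachable graph of Q (4 states):
  q0 = rec X. a.b.a.X + b.(a.X + (0 + X)) → =a=> q1, =b=> q2
  q1 = b.a.(rec X. a.b.a.X + b.(a.X + (0 + X))) → =b=> q3
  q2 = a.(rec X. a.b.a.X + b.(a.X + (0 + X))) + (0 + (rec X. a.b.a.X + b.(a.X + (0 + X)))) → =a=> q0, =a=> q1, =b=> q2
  q3 = a.(rec X. a.b.a.X + b.(a.X + (0 + X))) → =a=> q0
Run σ = ⟨abb⟩ on P: start {p0}
  [1] a ⇒ {p1}
  [2] b ⇒ {p3}
  [3] b ⇒ {p0}
  — P admits the full trace.
Run σ = ⟨abb⟩ on Q: start {q0}
  [1] a ⇒ {q1}
  [2] b ⇒ {q3}
  [3] b ⇒ no successor for Q

trace-distinct — witness ⟨abb⟩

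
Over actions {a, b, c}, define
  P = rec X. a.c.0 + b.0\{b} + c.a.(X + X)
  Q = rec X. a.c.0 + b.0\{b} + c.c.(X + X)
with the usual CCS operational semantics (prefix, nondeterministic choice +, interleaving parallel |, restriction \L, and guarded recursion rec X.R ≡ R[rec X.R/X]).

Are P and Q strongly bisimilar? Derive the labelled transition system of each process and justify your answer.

NO

LTS(P): 6 reachable states
  u0 = rec X. a.c.0 + b.0\{b} + c.a.(X + X) ⊢ -a-> u1, -b-> u2, -c-> u3
  u1 = c.0 ⊢ -c-> u4
  u2 = 0\{b} ⊢ (no moves)
  u3 = a.((rec X. a.c.0 + b.0\{b} + c.a.(X + X)) + (rec X. a.c.0 + b.0\{b} + c.a.(X + X))) ⊢ -a-> u5
  u4 = 0 ⊢ (no moves)
  u5 = (rec X. a.c.0 + b.0\{b} + c.a.(X + X)) + (rec X. a.c.0 + b.0\{b} + c.a.(X + X)) ⊢ -a-> u1, -b-> u2, -c-> u3
LTS(Q): 6 reachable states
  v0 = rec X. a.c.0 + b.0\{b} + c.c.(X + X) ⊢ -a-> v1, -b-> v2, -c-> v3
  v1 = c.0 ⊢ -c-> v4
  v2 = 0\{b} ⊢ (no moves)
  v3 = c.((rec X. a.c.0 + b.0\{b} + c.c.(X + X)) + (rec X. a.c.0 + b.0\{b} + c.c.(X + X))) ⊢ -c-> v5
  v4 = 0 ⊢ (no moves)
  v5 = (rec X. a.c.0 + b.0\{b} + c.c.(X + X)) + (rec X. a.c.0 + b.0\{b} + c.c.(X + X)) ⊢ -a-> v1, -b-> v2, -c-> v3
Coarsest stable partition (strong bisimilarity classes):
  B0 = {u0, u5}
  B1 = {u2, u4, v2, v4}
  B2 = {u1, v1}
  B3 = {u3}
  B4 = {v0, v5}
  B5 = {v3}
u0 ∈ B0, v0 ∈ B4 → different blocks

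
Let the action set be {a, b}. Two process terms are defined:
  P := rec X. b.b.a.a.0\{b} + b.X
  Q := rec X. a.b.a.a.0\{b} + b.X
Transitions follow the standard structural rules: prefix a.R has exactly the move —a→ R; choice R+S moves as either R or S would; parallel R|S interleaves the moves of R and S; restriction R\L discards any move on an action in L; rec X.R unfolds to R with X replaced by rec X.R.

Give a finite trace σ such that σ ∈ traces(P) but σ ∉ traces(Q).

bbaa

Reachable graph of P (5 states):
  s0 = rec X. b.b.a.a.0\{b} + b.X → —b→ s0, —b→ s1
  s1 = b.a.a.0\{b} → —b→ s2
  s2 = a.a.0\{b} → —a→ s3
  s3 = a.0\{b} → —a→ s4
  s4 = 0\{b} → deadlocked
Reachable graph of Q (5 states):
  t0 = rec X. a.b.a.a.0\{b} + b.X → —a→ t1, —b→ t0
  t1 = b.a.a.0\{b} → —b→ t2
  t2 = a.a.0\{b} → —a→ t3
  t3 = a.0\{b} → —a→ t4
  t4 = 0\{b} → deadlocked
Trace ⟨bbaa⟩ through P, begin at {s0}:
  after b @ step 1: {s0, s1}
  after b @ step 2: {s0, s1, s2}
  after a @ step 3: {s3}
  after a @ step 4: {s4}
  ✓ P
Trace ⟨bbaa⟩ through Q, begin at {t0}:
  after b @ step 1: {t0}
  after b @ step 2: {t0}
  after a @ step 3: {t1}
  after a @ step 4: ∅ (Q stuck)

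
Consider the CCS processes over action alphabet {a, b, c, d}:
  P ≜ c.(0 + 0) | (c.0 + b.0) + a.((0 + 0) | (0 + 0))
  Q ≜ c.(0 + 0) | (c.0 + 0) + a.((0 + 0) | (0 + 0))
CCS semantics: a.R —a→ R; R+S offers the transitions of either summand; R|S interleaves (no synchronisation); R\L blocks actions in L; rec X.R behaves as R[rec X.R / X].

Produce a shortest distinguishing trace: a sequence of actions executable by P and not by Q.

b

P's transition system — 5 states:
  p0 = c.(0 + 0) | (c.0 + b.0) + a.((0 + 0) | (0 + 0)) → =a=> p1, =b=> p2, =c=> p2, =c=> p3
  p1 = (0 + 0) | (0 + 0) → deadlocked
  p2 = c.(0 + 0) | 0 → =c=> p4
  p3 = (0 + 0) | (c.0 + b.0) → =b=> p4, =c=> p4
  p4 = (0 + 0) | 0 → deadlocked
Q's transition system — 5 states:
  q0 = c.(0 + 0) | (c.0 + 0) + a.((0 + 0) | (0 + 0)) → =a=> q1, =c=> q2, =c=> q3
  q1 = (0 + 0) | (0 + 0) → deadlocked
  q2 = (0 + 0) | (c.0 + 0) → =c=> q4
  q3 = c.(0 + 0) | 0 → =c=> q4
  q4 = (0 + 0) | 0 → deadlocked
Run σ = ⟨b⟩ on P: start {p0}
  [1] b ⇒ {p2}
  — P admits the full trace.
Run σ = ⟨b⟩ on Q: start {q0}
  [1] b ⇒ ∅  — Q cannot continue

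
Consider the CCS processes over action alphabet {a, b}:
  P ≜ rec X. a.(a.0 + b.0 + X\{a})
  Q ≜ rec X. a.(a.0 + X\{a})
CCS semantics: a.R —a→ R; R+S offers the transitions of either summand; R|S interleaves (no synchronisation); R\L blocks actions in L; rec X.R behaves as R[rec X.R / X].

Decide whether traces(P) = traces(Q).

NO — witness ⟨ab⟩

LTS(P): 3 reachable states
  m0 = rec X. a.(a.0 + b.0 + X\{a}) has moves —a→ m1
  m1 = a.0 + b.0 + (rec X. a.(a.0 + b.0 + X\{a}))\{a} has moves —a→ m2, —b→ m2
  m2 = 0 has moves stopped
LTS(Q): 3 reachable states
  n0 = rec X. a.(a.0 + X\{a}) has moves —a→ n1
  n1 = a.0 + (rec X. a.(a.0 + X\{a}))\{a} has moves —a→ n2
  n2 = 0 has moves stopped
Trace ⟨ab⟩ through P, begin at {m0}:
  after a @ step 1: {m1}
  after b @ step 2: {m2}
  ✓ P
Trace ⟨ab⟩ through Q, begin at {n0}:
  after a @ step 1: {n1}
  after b @ step 2: ∅  — Q cannot continue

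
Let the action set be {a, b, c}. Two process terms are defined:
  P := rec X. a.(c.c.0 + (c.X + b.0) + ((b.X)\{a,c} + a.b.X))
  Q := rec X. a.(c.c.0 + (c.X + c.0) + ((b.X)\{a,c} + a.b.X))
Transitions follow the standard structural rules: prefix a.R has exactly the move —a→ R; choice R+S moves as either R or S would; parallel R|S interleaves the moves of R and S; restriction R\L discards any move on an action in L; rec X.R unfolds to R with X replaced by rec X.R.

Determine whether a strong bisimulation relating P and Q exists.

Reachable graph of P (6 states):
  p0 = rec X. a.(c.c.0 + (c.X + b.0) + ((b.X)\{a,c} + a.b.X)) has moves ··a··> p1
  p1 = c.c.0 + (c.(rec X. a.(c.c.0 + (c.X + b.0) + ((b.X)\{a,c} + a.b.X))) + b.0) + ((b.(rec X. a.(c.c.0 + (c.X + b.0) + ((b.X)\{a,c} + a.b.X))))\{a,c} + a.b.(rec X. a.(c.c.0 + (c.X + b.0) + ((b.X)\{a,c} + a.b.X)))) has moves ··a··> p2, ··b··> p3, ··b··> p4, ··c··> p0, ··c··> p5
  p2 = b.(rec X. a.(c.c.0 + (c.X + b.0) + ((b.X)\{a,c} + a.b.X))) has moves ··b··> p0
  p3 = (rec X. a.(c.c.0 + (c.X + b.0) + ((b.X)\{a,c} + a.b.X)))\{a,c} has moves (no moves)
  p4 = 0 has moves (no moves)
  p5 = c.0 has moves ··c··> p4
Reachable graph of Q (6 states):
  q0 = rec X. a.(c.c.0 + (c.X + c.0) + ((b.X)\{a,c} + a.b.X)) has moves ··a··> q1
  q1 = c.c.0 + (c.(rec X. a.(c.c.0 + (c.X + c.0) + ((b.X)\{a,c} + a.b.X))) + c.0) + ((b.(rec X. a.(c.c.0 + (c.X + c.0) + ((b.X)\{a,c} + a.b.X))))\{a,c} + a.b.(rec X. a.(c.c.0 + (c.X + c.0) + ((b.X)\{a,c} + a.b.X)))) has moves ··a··> q2, ··b··> q3, ··c··> q0, ··c··> q4, ··c··> q5
  q2 = b.(rec X. a.(c.c.0 + (c.X + c.0) + ((b.X)\{a,c} + a.b.X))) has moves ··b··> q0
  q3 = (rec X. a.(c.c.0 + (c.X + c.0) + ((b.X)\{a,c} + a.b.X)))\{a,c} has moves (no moves)
  q4 = 0 has moves (no moves)
  q5 = c.0 has moves ··c··> q4
Bisimilarity quotient blocks:
  B0 = {p0}
  B1 = {p1}
  B2 = {p2}
  B3 = {p3, p4, q3, q4}
  B4 = {p5, q5}
  B5 = {q0}
  B6 = {q1}
  B7 = {q2}
p0 ∈ B0, q0 ∈ B5 → different blocks

not bisimilar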